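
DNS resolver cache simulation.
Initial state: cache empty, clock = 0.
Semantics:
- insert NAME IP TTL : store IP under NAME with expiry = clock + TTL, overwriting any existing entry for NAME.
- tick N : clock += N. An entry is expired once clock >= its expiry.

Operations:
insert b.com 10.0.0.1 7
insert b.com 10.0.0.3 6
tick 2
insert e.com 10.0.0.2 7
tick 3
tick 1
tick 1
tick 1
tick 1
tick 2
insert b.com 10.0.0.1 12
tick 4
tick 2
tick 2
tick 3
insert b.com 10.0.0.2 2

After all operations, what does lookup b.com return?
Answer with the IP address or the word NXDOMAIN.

Op 1: insert b.com -> 10.0.0.1 (expiry=0+7=7). clock=0
Op 2: insert b.com -> 10.0.0.3 (expiry=0+6=6). clock=0
Op 3: tick 2 -> clock=2.
Op 4: insert e.com -> 10.0.0.2 (expiry=2+7=9). clock=2
Op 5: tick 3 -> clock=5.
Op 6: tick 1 -> clock=6. purged={b.com}
Op 7: tick 1 -> clock=7.
Op 8: tick 1 -> clock=8.
Op 9: tick 1 -> clock=9. purged={e.com}
Op 10: tick 2 -> clock=11.
Op 11: insert b.com -> 10.0.0.1 (expiry=11+12=23). clock=11
Op 12: tick 4 -> clock=15.
Op 13: tick 2 -> clock=17.
Op 14: tick 2 -> clock=19.
Op 15: tick 3 -> clock=22.
Op 16: insert b.com -> 10.0.0.2 (expiry=22+2=24). clock=22
lookup b.com: present, ip=10.0.0.2 expiry=24 > clock=22

Answer: 10.0.0.2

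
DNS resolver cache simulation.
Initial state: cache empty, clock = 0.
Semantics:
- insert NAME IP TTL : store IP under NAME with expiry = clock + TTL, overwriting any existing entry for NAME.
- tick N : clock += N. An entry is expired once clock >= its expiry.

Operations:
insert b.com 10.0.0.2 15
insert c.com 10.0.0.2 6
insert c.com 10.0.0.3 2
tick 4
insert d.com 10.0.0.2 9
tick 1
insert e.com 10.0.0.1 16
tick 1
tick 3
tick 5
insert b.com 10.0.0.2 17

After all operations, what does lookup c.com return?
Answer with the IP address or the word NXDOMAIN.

Answer: NXDOMAIN

Derivation:
Op 1: insert b.com -> 10.0.0.2 (expiry=0+15=15). clock=0
Op 2: insert c.com -> 10.0.0.2 (expiry=0+6=6). clock=0
Op 3: insert c.com -> 10.0.0.3 (expiry=0+2=2). clock=0
Op 4: tick 4 -> clock=4. purged={c.com}
Op 5: insert d.com -> 10.0.0.2 (expiry=4+9=13). clock=4
Op 6: tick 1 -> clock=5.
Op 7: insert e.com -> 10.0.0.1 (expiry=5+16=21). clock=5
Op 8: tick 1 -> clock=6.
Op 9: tick 3 -> clock=9.
Op 10: tick 5 -> clock=14. purged={d.com}
Op 11: insert b.com -> 10.0.0.2 (expiry=14+17=31). clock=14
lookup c.com: not in cache (expired or never inserted)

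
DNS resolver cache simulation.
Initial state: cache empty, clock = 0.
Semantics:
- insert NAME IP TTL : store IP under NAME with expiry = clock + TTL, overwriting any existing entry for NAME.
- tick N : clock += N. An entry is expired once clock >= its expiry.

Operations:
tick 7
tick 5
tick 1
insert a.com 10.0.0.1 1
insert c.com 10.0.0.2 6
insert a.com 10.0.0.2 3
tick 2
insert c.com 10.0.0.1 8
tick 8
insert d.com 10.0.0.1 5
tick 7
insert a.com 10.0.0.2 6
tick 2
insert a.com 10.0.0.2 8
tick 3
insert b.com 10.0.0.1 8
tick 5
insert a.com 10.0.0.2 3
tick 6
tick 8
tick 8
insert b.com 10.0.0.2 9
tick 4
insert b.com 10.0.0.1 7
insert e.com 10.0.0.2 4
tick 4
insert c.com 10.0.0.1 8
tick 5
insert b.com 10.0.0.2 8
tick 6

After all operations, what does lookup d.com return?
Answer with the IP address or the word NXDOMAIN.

Answer: NXDOMAIN

Derivation:
Op 1: tick 7 -> clock=7.
Op 2: tick 5 -> clock=12.
Op 3: tick 1 -> clock=13.
Op 4: insert a.com -> 10.0.0.1 (expiry=13+1=14). clock=13
Op 5: insert c.com -> 10.0.0.2 (expiry=13+6=19). clock=13
Op 6: insert a.com -> 10.0.0.2 (expiry=13+3=16). clock=13
Op 7: tick 2 -> clock=15.
Op 8: insert c.com -> 10.0.0.1 (expiry=15+8=23). clock=15
Op 9: tick 8 -> clock=23. purged={a.com,c.com}
Op 10: insert d.com -> 10.0.0.1 (expiry=23+5=28). clock=23
Op 11: tick 7 -> clock=30. purged={d.com}
Op 12: insert a.com -> 10.0.0.2 (expiry=30+6=36). clock=30
Op 13: tick 2 -> clock=32.
Op 14: insert a.com -> 10.0.0.2 (expiry=32+8=40). clock=32
Op 15: tick 3 -> clock=35.
Op 16: insert b.com -> 10.0.0.1 (expiry=35+8=43). clock=35
Op 17: tick 5 -> clock=40. purged={a.com}
Op 18: insert a.com -> 10.0.0.2 (expiry=40+3=43). clock=40
Op 19: tick 6 -> clock=46. purged={a.com,b.com}
Op 20: tick 8 -> clock=54.
Op 21: tick 8 -> clock=62.
Op 22: insert b.com -> 10.0.0.2 (expiry=62+9=71). clock=62
Op 23: tick 4 -> clock=66.
Op 24: insert b.com -> 10.0.0.1 (expiry=66+7=73). clock=66
Op 25: insert e.com -> 10.0.0.2 (expiry=66+4=70). clock=66
Op 26: tick 4 -> clock=70. purged={e.com}
Op 27: insert c.com -> 10.0.0.1 (expiry=70+8=78). clock=70
Op 28: tick 5 -> clock=75. purged={b.com}
Op 29: insert b.com -> 10.0.0.2 (expiry=75+8=83). clock=75
Op 30: tick 6 -> clock=81. purged={c.com}
lookup d.com: not in cache (expired or never inserted)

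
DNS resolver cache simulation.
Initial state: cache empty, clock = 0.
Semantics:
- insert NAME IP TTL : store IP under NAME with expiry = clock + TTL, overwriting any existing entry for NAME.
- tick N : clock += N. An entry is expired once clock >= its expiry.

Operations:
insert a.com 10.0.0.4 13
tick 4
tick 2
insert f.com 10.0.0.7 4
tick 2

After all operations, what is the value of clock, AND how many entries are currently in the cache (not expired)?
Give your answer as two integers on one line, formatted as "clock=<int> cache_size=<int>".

Answer: clock=8 cache_size=2

Derivation:
Op 1: insert a.com -> 10.0.0.4 (expiry=0+13=13). clock=0
Op 2: tick 4 -> clock=4.
Op 3: tick 2 -> clock=6.
Op 4: insert f.com -> 10.0.0.7 (expiry=6+4=10). clock=6
Op 5: tick 2 -> clock=8.
Final clock = 8
Final cache (unexpired): {a.com,f.com} -> size=2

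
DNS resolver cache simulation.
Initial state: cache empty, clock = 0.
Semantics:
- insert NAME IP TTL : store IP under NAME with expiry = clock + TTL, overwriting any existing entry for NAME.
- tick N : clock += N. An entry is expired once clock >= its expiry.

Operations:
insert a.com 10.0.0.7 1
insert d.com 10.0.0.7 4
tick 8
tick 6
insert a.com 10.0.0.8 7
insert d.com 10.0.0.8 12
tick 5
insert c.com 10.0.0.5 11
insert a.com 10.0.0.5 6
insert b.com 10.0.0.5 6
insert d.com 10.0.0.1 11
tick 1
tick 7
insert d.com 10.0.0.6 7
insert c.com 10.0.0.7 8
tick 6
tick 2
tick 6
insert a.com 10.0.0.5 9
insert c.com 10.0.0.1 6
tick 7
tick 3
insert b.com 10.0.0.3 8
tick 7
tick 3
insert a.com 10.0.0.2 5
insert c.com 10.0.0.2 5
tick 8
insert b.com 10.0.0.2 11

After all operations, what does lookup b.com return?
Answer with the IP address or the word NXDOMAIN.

Op 1: insert a.com -> 10.0.0.7 (expiry=0+1=1). clock=0
Op 2: insert d.com -> 10.0.0.7 (expiry=0+4=4). clock=0
Op 3: tick 8 -> clock=8. purged={a.com,d.com}
Op 4: tick 6 -> clock=14.
Op 5: insert a.com -> 10.0.0.8 (expiry=14+7=21). clock=14
Op 6: insert d.com -> 10.0.0.8 (expiry=14+12=26). clock=14
Op 7: tick 5 -> clock=19.
Op 8: insert c.com -> 10.0.0.5 (expiry=19+11=30). clock=19
Op 9: insert a.com -> 10.0.0.5 (expiry=19+6=25). clock=19
Op 10: insert b.com -> 10.0.0.5 (expiry=19+6=25). clock=19
Op 11: insert d.com -> 10.0.0.1 (expiry=19+11=30). clock=19
Op 12: tick 1 -> clock=20.
Op 13: tick 7 -> clock=27. purged={a.com,b.com}
Op 14: insert d.com -> 10.0.0.6 (expiry=27+7=34). clock=27
Op 15: insert c.com -> 10.0.0.7 (expiry=27+8=35). clock=27
Op 16: tick 6 -> clock=33.
Op 17: tick 2 -> clock=35. purged={c.com,d.com}
Op 18: tick 6 -> clock=41.
Op 19: insert a.com -> 10.0.0.5 (expiry=41+9=50). clock=41
Op 20: insert c.com -> 10.0.0.1 (expiry=41+6=47). clock=41
Op 21: tick 7 -> clock=48. purged={c.com}
Op 22: tick 3 -> clock=51. purged={a.com}
Op 23: insert b.com -> 10.0.0.3 (expiry=51+8=59). clock=51
Op 24: tick 7 -> clock=58.
Op 25: tick 3 -> clock=61. purged={b.com}
Op 26: insert a.com -> 10.0.0.2 (expiry=61+5=66). clock=61
Op 27: insert c.com -> 10.0.0.2 (expiry=61+5=66). clock=61
Op 28: tick 8 -> clock=69. purged={a.com,c.com}
Op 29: insert b.com -> 10.0.0.2 (expiry=69+11=80). clock=69
lookup b.com: present, ip=10.0.0.2 expiry=80 > clock=69

Answer: 10.0.0.2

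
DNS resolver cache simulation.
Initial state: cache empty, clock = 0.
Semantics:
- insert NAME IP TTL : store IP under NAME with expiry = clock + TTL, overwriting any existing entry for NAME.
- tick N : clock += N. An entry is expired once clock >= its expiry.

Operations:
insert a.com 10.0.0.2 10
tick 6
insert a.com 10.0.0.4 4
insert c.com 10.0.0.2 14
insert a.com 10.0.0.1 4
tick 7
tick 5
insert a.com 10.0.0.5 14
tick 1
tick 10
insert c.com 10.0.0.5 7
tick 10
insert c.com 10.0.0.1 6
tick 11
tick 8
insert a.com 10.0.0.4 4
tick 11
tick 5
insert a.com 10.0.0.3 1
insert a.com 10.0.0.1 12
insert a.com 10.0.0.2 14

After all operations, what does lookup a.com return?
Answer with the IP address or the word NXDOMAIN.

Op 1: insert a.com -> 10.0.0.2 (expiry=0+10=10). clock=0
Op 2: tick 6 -> clock=6.
Op 3: insert a.com -> 10.0.0.4 (expiry=6+4=10). clock=6
Op 4: insert c.com -> 10.0.0.2 (expiry=6+14=20). clock=6
Op 5: insert a.com -> 10.0.0.1 (expiry=6+4=10). clock=6
Op 6: tick 7 -> clock=13. purged={a.com}
Op 7: tick 5 -> clock=18.
Op 8: insert a.com -> 10.0.0.5 (expiry=18+14=32). clock=18
Op 9: tick 1 -> clock=19.
Op 10: tick 10 -> clock=29. purged={c.com}
Op 11: insert c.com -> 10.0.0.5 (expiry=29+7=36). clock=29
Op 12: tick 10 -> clock=39. purged={a.com,c.com}
Op 13: insert c.com -> 10.0.0.1 (expiry=39+6=45). clock=39
Op 14: tick 11 -> clock=50. purged={c.com}
Op 15: tick 8 -> clock=58.
Op 16: insert a.com -> 10.0.0.4 (expiry=58+4=62). clock=58
Op 17: tick 11 -> clock=69. purged={a.com}
Op 18: tick 5 -> clock=74.
Op 19: insert a.com -> 10.0.0.3 (expiry=74+1=75). clock=74
Op 20: insert a.com -> 10.0.0.1 (expiry=74+12=86). clock=74
Op 21: insert a.com -> 10.0.0.2 (expiry=74+14=88). clock=74
lookup a.com: present, ip=10.0.0.2 expiry=88 > clock=74

Answer: 10.0.0.2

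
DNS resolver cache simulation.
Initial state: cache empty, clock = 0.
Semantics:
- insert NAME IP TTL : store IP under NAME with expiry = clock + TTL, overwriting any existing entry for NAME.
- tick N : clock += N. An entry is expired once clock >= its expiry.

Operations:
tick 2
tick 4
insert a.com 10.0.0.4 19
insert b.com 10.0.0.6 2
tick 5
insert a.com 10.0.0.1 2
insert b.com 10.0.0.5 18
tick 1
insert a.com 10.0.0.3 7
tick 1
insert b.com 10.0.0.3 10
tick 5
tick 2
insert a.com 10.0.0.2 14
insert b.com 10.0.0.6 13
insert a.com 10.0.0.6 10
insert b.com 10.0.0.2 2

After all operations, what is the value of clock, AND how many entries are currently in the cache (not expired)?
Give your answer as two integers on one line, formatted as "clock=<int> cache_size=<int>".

Op 1: tick 2 -> clock=2.
Op 2: tick 4 -> clock=6.
Op 3: insert a.com -> 10.0.0.4 (expiry=6+19=25). clock=6
Op 4: insert b.com -> 10.0.0.6 (expiry=6+2=8). clock=6
Op 5: tick 5 -> clock=11. purged={b.com}
Op 6: insert a.com -> 10.0.0.1 (expiry=11+2=13). clock=11
Op 7: insert b.com -> 10.0.0.5 (expiry=11+18=29). clock=11
Op 8: tick 1 -> clock=12.
Op 9: insert a.com -> 10.0.0.3 (expiry=12+7=19). clock=12
Op 10: tick 1 -> clock=13.
Op 11: insert b.com -> 10.0.0.3 (expiry=13+10=23). clock=13
Op 12: tick 5 -> clock=18.
Op 13: tick 2 -> clock=20. purged={a.com}
Op 14: insert a.com -> 10.0.0.2 (expiry=20+14=34). clock=20
Op 15: insert b.com -> 10.0.0.6 (expiry=20+13=33). clock=20
Op 16: insert a.com -> 10.0.0.6 (expiry=20+10=30). clock=20
Op 17: insert b.com -> 10.0.0.2 (expiry=20+2=22). clock=20
Final clock = 20
Final cache (unexpired): {a.com,b.com} -> size=2

Answer: clock=20 cache_size=2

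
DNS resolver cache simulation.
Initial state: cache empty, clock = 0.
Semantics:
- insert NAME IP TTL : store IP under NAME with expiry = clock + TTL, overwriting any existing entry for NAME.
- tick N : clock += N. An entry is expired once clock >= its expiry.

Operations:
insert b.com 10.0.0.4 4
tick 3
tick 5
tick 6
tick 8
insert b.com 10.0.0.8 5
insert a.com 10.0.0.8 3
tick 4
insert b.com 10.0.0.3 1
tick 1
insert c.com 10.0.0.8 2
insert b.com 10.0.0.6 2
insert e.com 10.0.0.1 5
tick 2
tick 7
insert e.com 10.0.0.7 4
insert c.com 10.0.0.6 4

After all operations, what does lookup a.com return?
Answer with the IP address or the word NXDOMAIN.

Op 1: insert b.com -> 10.0.0.4 (expiry=0+4=4). clock=0
Op 2: tick 3 -> clock=3.
Op 3: tick 5 -> clock=8. purged={b.com}
Op 4: tick 6 -> clock=14.
Op 5: tick 8 -> clock=22.
Op 6: insert b.com -> 10.0.0.8 (expiry=22+5=27). clock=22
Op 7: insert a.com -> 10.0.0.8 (expiry=22+3=25). clock=22
Op 8: tick 4 -> clock=26. purged={a.com}
Op 9: insert b.com -> 10.0.0.3 (expiry=26+1=27). clock=26
Op 10: tick 1 -> clock=27. purged={b.com}
Op 11: insert c.com -> 10.0.0.8 (expiry=27+2=29). clock=27
Op 12: insert b.com -> 10.0.0.6 (expiry=27+2=29). clock=27
Op 13: insert e.com -> 10.0.0.1 (expiry=27+5=32). clock=27
Op 14: tick 2 -> clock=29. purged={b.com,c.com}
Op 15: tick 7 -> clock=36. purged={e.com}
Op 16: insert e.com -> 10.0.0.7 (expiry=36+4=40). clock=36
Op 17: insert c.com -> 10.0.0.6 (expiry=36+4=40). clock=36
lookup a.com: not in cache (expired or never inserted)

Answer: NXDOMAIN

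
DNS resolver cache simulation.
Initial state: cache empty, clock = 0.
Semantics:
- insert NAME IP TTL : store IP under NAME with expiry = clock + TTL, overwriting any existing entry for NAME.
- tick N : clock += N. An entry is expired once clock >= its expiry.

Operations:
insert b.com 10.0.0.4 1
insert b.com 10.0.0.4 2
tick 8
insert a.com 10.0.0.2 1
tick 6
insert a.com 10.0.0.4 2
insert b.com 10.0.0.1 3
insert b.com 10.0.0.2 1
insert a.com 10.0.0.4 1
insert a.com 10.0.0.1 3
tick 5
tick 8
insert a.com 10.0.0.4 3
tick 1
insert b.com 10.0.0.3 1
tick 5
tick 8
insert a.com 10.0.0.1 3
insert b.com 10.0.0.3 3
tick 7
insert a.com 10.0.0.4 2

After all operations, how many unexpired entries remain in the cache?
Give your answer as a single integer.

Op 1: insert b.com -> 10.0.0.4 (expiry=0+1=1). clock=0
Op 2: insert b.com -> 10.0.0.4 (expiry=0+2=2). clock=0
Op 3: tick 8 -> clock=8. purged={b.com}
Op 4: insert a.com -> 10.0.0.2 (expiry=8+1=9). clock=8
Op 5: tick 6 -> clock=14. purged={a.com}
Op 6: insert a.com -> 10.0.0.4 (expiry=14+2=16). clock=14
Op 7: insert b.com -> 10.0.0.1 (expiry=14+3=17). clock=14
Op 8: insert b.com -> 10.0.0.2 (expiry=14+1=15). clock=14
Op 9: insert a.com -> 10.0.0.4 (expiry=14+1=15). clock=14
Op 10: insert a.com -> 10.0.0.1 (expiry=14+3=17). clock=14
Op 11: tick 5 -> clock=19. purged={a.com,b.com}
Op 12: tick 8 -> clock=27.
Op 13: insert a.com -> 10.0.0.4 (expiry=27+3=30). clock=27
Op 14: tick 1 -> clock=28.
Op 15: insert b.com -> 10.0.0.3 (expiry=28+1=29). clock=28
Op 16: tick 5 -> clock=33. purged={a.com,b.com}
Op 17: tick 8 -> clock=41.
Op 18: insert a.com -> 10.0.0.1 (expiry=41+3=44). clock=41
Op 19: insert b.com -> 10.0.0.3 (expiry=41+3=44). clock=41
Op 20: tick 7 -> clock=48. purged={a.com,b.com}
Op 21: insert a.com -> 10.0.0.4 (expiry=48+2=50). clock=48
Final cache (unexpired): {a.com} -> size=1

Answer: 1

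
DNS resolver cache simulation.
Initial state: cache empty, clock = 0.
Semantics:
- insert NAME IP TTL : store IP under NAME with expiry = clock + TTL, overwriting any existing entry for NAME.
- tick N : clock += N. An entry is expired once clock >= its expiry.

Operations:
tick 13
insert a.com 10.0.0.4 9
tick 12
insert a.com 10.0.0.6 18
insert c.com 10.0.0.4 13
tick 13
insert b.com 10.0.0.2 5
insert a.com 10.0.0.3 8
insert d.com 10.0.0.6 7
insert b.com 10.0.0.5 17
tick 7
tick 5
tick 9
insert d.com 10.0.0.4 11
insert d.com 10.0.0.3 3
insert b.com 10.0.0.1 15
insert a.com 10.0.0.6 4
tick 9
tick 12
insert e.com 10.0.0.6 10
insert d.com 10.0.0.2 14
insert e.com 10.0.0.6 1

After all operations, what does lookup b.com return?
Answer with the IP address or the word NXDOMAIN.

Op 1: tick 13 -> clock=13.
Op 2: insert a.com -> 10.0.0.4 (expiry=13+9=22). clock=13
Op 3: tick 12 -> clock=25. purged={a.com}
Op 4: insert a.com -> 10.0.0.6 (expiry=25+18=43). clock=25
Op 5: insert c.com -> 10.0.0.4 (expiry=25+13=38). clock=25
Op 6: tick 13 -> clock=38. purged={c.com}
Op 7: insert b.com -> 10.0.0.2 (expiry=38+5=43). clock=38
Op 8: insert a.com -> 10.0.0.3 (expiry=38+8=46). clock=38
Op 9: insert d.com -> 10.0.0.6 (expiry=38+7=45). clock=38
Op 10: insert b.com -> 10.0.0.5 (expiry=38+17=55). clock=38
Op 11: tick 7 -> clock=45. purged={d.com}
Op 12: tick 5 -> clock=50. purged={a.com}
Op 13: tick 9 -> clock=59. purged={b.com}
Op 14: insert d.com -> 10.0.0.4 (expiry=59+11=70). clock=59
Op 15: insert d.com -> 10.0.0.3 (expiry=59+3=62). clock=59
Op 16: insert b.com -> 10.0.0.1 (expiry=59+15=74). clock=59
Op 17: insert a.com -> 10.0.0.6 (expiry=59+4=63). clock=59
Op 18: tick 9 -> clock=68. purged={a.com,d.com}
Op 19: tick 12 -> clock=80. purged={b.com}
Op 20: insert e.com -> 10.0.0.6 (expiry=80+10=90). clock=80
Op 21: insert d.com -> 10.0.0.2 (expiry=80+14=94). clock=80
Op 22: insert e.com -> 10.0.0.6 (expiry=80+1=81). clock=80
lookup b.com: not in cache (expired or never inserted)

Answer: NXDOMAIN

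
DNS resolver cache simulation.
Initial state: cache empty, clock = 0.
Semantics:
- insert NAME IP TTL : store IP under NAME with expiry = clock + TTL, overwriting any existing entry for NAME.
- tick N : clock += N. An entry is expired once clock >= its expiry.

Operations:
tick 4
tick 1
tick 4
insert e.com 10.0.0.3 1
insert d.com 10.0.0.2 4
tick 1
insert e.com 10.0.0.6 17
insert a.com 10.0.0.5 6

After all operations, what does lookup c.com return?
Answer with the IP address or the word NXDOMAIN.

Op 1: tick 4 -> clock=4.
Op 2: tick 1 -> clock=5.
Op 3: tick 4 -> clock=9.
Op 4: insert e.com -> 10.0.0.3 (expiry=9+1=10). clock=9
Op 5: insert d.com -> 10.0.0.2 (expiry=9+4=13). clock=9
Op 6: tick 1 -> clock=10. purged={e.com}
Op 7: insert e.com -> 10.0.0.6 (expiry=10+17=27). clock=10
Op 8: insert a.com -> 10.0.0.5 (expiry=10+6=16). clock=10
lookup c.com: not in cache (expired or never inserted)

Answer: NXDOMAIN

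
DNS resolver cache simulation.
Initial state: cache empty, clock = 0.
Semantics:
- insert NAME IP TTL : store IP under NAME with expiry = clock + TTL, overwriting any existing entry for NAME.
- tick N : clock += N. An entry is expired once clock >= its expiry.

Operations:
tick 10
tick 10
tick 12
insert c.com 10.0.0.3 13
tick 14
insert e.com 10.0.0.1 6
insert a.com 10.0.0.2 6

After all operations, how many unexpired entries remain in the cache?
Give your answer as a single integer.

Answer: 2

Derivation:
Op 1: tick 10 -> clock=10.
Op 2: tick 10 -> clock=20.
Op 3: tick 12 -> clock=32.
Op 4: insert c.com -> 10.0.0.3 (expiry=32+13=45). clock=32
Op 5: tick 14 -> clock=46. purged={c.com}
Op 6: insert e.com -> 10.0.0.1 (expiry=46+6=52). clock=46
Op 7: insert a.com -> 10.0.0.2 (expiry=46+6=52). clock=46
Final cache (unexpired): {a.com,e.com} -> size=2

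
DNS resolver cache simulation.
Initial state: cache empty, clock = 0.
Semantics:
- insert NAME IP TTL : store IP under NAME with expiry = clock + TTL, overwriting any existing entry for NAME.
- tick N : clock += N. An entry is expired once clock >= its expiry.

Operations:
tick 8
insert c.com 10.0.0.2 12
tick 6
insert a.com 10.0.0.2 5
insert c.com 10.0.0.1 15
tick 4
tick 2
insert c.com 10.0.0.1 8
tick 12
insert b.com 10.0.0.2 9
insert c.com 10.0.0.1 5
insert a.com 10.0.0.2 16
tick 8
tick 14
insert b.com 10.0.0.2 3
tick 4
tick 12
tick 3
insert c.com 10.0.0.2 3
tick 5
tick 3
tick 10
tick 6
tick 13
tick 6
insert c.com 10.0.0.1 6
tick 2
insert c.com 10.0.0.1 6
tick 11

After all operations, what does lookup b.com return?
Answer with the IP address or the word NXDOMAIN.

Op 1: tick 8 -> clock=8.
Op 2: insert c.com -> 10.0.0.2 (expiry=8+12=20). clock=8
Op 3: tick 6 -> clock=14.
Op 4: insert a.com -> 10.0.0.2 (expiry=14+5=19). clock=14
Op 5: insert c.com -> 10.0.0.1 (expiry=14+15=29). clock=14
Op 6: tick 4 -> clock=18.
Op 7: tick 2 -> clock=20. purged={a.com}
Op 8: insert c.com -> 10.0.0.1 (expiry=20+8=28). clock=20
Op 9: tick 12 -> clock=32. purged={c.com}
Op 10: insert b.com -> 10.0.0.2 (expiry=32+9=41). clock=32
Op 11: insert c.com -> 10.0.0.1 (expiry=32+5=37). clock=32
Op 12: insert a.com -> 10.0.0.2 (expiry=32+16=48). clock=32
Op 13: tick 8 -> clock=40. purged={c.com}
Op 14: tick 14 -> clock=54. purged={a.com,b.com}
Op 15: insert b.com -> 10.0.0.2 (expiry=54+3=57). clock=54
Op 16: tick 4 -> clock=58. purged={b.com}
Op 17: tick 12 -> clock=70.
Op 18: tick 3 -> clock=73.
Op 19: insert c.com -> 10.0.0.2 (expiry=73+3=76). clock=73
Op 20: tick 5 -> clock=78. purged={c.com}
Op 21: tick 3 -> clock=81.
Op 22: tick 10 -> clock=91.
Op 23: tick 6 -> clock=97.
Op 24: tick 13 -> clock=110.
Op 25: tick 6 -> clock=116.
Op 26: insert c.com -> 10.0.0.1 (expiry=116+6=122). clock=116
Op 27: tick 2 -> clock=118.
Op 28: insert c.com -> 10.0.0.1 (expiry=118+6=124). clock=118
Op 29: tick 11 -> clock=129. purged={c.com}
lookup b.com: not in cache (expired or never inserted)

Answer: NXDOMAIN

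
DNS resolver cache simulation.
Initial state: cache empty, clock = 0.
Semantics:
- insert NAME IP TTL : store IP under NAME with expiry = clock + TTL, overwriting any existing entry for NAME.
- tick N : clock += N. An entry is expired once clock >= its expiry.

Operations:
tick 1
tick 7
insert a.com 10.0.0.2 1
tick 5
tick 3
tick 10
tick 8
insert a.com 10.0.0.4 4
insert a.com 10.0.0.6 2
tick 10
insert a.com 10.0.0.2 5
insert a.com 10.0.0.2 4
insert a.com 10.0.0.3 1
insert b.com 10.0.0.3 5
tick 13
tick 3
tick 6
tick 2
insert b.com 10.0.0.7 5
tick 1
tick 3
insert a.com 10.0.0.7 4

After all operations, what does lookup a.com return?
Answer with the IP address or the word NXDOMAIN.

Answer: 10.0.0.7

Derivation:
Op 1: tick 1 -> clock=1.
Op 2: tick 7 -> clock=8.
Op 3: insert a.com -> 10.0.0.2 (expiry=8+1=9). clock=8
Op 4: tick 5 -> clock=13. purged={a.com}
Op 5: tick 3 -> clock=16.
Op 6: tick 10 -> clock=26.
Op 7: tick 8 -> clock=34.
Op 8: insert a.com -> 10.0.0.4 (expiry=34+4=38). clock=34
Op 9: insert a.com -> 10.0.0.6 (expiry=34+2=36). clock=34
Op 10: tick 10 -> clock=44. purged={a.com}
Op 11: insert a.com -> 10.0.0.2 (expiry=44+5=49). clock=44
Op 12: insert a.com -> 10.0.0.2 (expiry=44+4=48). clock=44
Op 13: insert a.com -> 10.0.0.3 (expiry=44+1=45). clock=44
Op 14: insert b.com -> 10.0.0.3 (expiry=44+5=49). clock=44
Op 15: tick 13 -> clock=57. purged={a.com,b.com}
Op 16: tick 3 -> clock=60.
Op 17: tick 6 -> clock=66.
Op 18: tick 2 -> clock=68.
Op 19: insert b.com -> 10.0.0.7 (expiry=68+5=73). clock=68
Op 20: tick 1 -> clock=69.
Op 21: tick 3 -> clock=72.
Op 22: insert a.com -> 10.0.0.7 (expiry=72+4=76). clock=72
lookup a.com: present, ip=10.0.0.7 expiry=76 > clock=72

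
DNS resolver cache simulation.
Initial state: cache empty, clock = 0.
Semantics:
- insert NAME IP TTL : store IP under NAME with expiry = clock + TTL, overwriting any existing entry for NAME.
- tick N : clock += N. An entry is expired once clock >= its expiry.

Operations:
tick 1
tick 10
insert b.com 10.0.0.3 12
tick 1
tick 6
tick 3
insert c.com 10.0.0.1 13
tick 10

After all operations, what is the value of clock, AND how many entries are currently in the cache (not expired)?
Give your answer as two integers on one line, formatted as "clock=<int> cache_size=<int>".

Op 1: tick 1 -> clock=1.
Op 2: tick 10 -> clock=11.
Op 3: insert b.com -> 10.0.0.3 (expiry=11+12=23). clock=11
Op 4: tick 1 -> clock=12.
Op 5: tick 6 -> clock=18.
Op 6: tick 3 -> clock=21.
Op 7: insert c.com -> 10.0.0.1 (expiry=21+13=34). clock=21
Op 8: tick 10 -> clock=31. purged={b.com}
Final clock = 31
Final cache (unexpired): {c.com} -> size=1

Answer: clock=31 cache_size=1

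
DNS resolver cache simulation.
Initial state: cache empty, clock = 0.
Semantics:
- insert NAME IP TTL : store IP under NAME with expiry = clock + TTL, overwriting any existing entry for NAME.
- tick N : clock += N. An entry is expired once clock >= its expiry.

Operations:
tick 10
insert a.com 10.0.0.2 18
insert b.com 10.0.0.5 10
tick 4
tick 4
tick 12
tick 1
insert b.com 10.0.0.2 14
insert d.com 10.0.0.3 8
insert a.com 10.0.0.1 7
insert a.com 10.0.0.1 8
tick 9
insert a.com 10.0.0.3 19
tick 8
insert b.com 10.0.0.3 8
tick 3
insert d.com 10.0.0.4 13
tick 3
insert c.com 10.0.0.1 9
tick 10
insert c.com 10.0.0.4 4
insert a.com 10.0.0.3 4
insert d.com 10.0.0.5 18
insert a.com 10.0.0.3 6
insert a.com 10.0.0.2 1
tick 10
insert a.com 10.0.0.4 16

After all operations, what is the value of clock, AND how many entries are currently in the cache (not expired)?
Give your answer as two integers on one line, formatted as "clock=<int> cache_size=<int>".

Answer: clock=74 cache_size=2

Derivation:
Op 1: tick 10 -> clock=10.
Op 2: insert a.com -> 10.0.0.2 (expiry=10+18=28). clock=10
Op 3: insert b.com -> 10.0.0.5 (expiry=10+10=20). clock=10
Op 4: tick 4 -> clock=14.
Op 5: tick 4 -> clock=18.
Op 6: tick 12 -> clock=30. purged={a.com,b.com}
Op 7: tick 1 -> clock=31.
Op 8: insert b.com -> 10.0.0.2 (expiry=31+14=45). clock=31
Op 9: insert d.com -> 10.0.0.3 (expiry=31+8=39). clock=31
Op 10: insert a.com -> 10.0.0.1 (expiry=31+7=38). clock=31
Op 11: insert a.com -> 10.0.0.1 (expiry=31+8=39). clock=31
Op 12: tick 9 -> clock=40. purged={a.com,d.com}
Op 13: insert a.com -> 10.0.0.3 (expiry=40+19=59). clock=40
Op 14: tick 8 -> clock=48. purged={b.com}
Op 15: insert b.com -> 10.0.0.3 (expiry=48+8=56). clock=48
Op 16: tick 3 -> clock=51.
Op 17: insert d.com -> 10.0.0.4 (expiry=51+13=64). clock=51
Op 18: tick 3 -> clock=54.
Op 19: insert c.com -> 10.0.0.1 (expiry=54+9=63). clock=54
Op 20: tick 10 -> clock=64. purged={a.com,b.com,c.com,d.com}
Op 21: insert c.com -> 10.0.0.4 (expiry=64+4=68). clock=64
Op 22: insert a.com -> 10.0.0.3 (expiry=64+4=68). clock=64
Op 23: insert d.com -> 10.0.0.5 (expiry=64+18=82). clock=64
Op 24: insert a.com -> 10.0.0.3 (expiry=64+6=70). clock=64
Op 25: insert a.com -> 10.0.0.2 (expiry=64+1=65). clock=64
Op 26: tick 10 -> clock=74. purged={a.com,c.com}
Op 27: insert a.com -> 10.0.0.4 (expiry=74+16=90). clock=74
Final clock = 74
Final cache (unexpired): {a.com,d.com} -> size=2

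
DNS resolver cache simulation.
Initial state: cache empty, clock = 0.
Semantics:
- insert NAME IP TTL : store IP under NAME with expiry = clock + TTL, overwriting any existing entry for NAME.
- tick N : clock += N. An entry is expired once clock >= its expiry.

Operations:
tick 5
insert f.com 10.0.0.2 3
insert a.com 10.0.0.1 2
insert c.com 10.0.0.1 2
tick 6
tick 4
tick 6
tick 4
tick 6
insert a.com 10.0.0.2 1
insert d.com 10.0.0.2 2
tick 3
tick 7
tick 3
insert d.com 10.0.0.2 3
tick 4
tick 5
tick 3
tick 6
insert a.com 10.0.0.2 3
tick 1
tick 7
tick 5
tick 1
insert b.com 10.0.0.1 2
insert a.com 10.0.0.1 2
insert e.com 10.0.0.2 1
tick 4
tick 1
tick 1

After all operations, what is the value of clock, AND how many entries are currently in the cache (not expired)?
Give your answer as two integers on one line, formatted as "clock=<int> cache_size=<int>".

Op 1: tick 5 -> clock=5.
Op 2: insert f.com -> 10.0.0.2 (expiry=5+3=8). clock=5
Op 3: insert a.com -> 10.0.0.1 (expiry=5+2=7). clock=5
Op 4: insert c.com -> 10.0.0.1 (expiry=5+2=7). clock=5
Op 5: tick 6 -> clock=11. purged={a.com,c.com,f.com}
Op 6: tick 4 -> clock=15.
Op 7: tick 6 -> clock=21.
Op 8: tick 4 -> clock=25.
Op 9: tick 6 -> clock=31.
Op 10: insert a.com -> 10.0.0.2 (expiry=31+1=32). clock=31
Op 11: insert d.com -> 10.0.0.2 (expiry=31+2=33). clock=31
Op 12: tick 3 -> clock=34. purged={a.com,d.com}
Op 13: tick 7 -> clock=41.
Op 14: tick 3 -> clock=44.
Op 15: insert d.com -> 10.0.0.2 (expiry=44+3=47). clock=44
Op 16: tick 4 -> clock=48. purged={d.com}
Op 17: tick 5 -> clock=53.
Op 18: tick 3 -> clock=56.
Op 19: tick 6 -> clock=62.
Op 20: insert a.com -> 10.0.0.2 (expiry=62+3=65). clock=62
Op 21: tick 1 -> clock=63.
Op 22: tick 7 -> clock=70. purged={a.com}
Op 23: tick 5 -> clock=75.
Op 24: tick 1 -> clock=76.
Op 25: insert b.com -> 10.0.0.1 (expiry=76+2=78). clock=76
Op 26: insert a.com -> 10.0.0.1 (expiry=76+2=78). clock=76
Op 27: insert e.com -> 10.0.0.2 (expiry=76+1=77). clock=76
Op 28: tick 4 -> clock=80. purged={a.com,b.com,e.com}
Op 29: tick 1 -> clock=81.
Op 30: tick 1 -> clock=82.
Final clock = 82
Final cache (unexpired): {} -> size=0

Answer: clock=82 cache_size=0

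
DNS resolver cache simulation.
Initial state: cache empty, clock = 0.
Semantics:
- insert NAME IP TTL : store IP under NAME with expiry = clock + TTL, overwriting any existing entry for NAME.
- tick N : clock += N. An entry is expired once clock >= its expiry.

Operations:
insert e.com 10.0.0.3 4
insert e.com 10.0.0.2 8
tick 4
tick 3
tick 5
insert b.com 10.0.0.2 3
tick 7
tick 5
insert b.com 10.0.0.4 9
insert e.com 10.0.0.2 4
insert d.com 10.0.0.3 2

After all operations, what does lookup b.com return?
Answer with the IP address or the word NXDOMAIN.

Answer: 10.0.0.4

Derivation:
Op 1: insert e.com -> 10.0.0.3 (expiry=0+4=4). clock=0
Op 2: insert e.com -> 10.0.0.2 (expiry=0+8=8). clock=0
Op 3: tick 4 -> clock=4.
Op 4: tick 3 -> clock=7.
Op 5: tick 5 -> clock=12. purged={e.com}
Op 6: insert b.com -> 10.0.0.2 (expiry=12+3=15). clock=12
Op 7: tick 7 -> clock=19. purged={b.com}
Op 8: tick 5 -> clock=24.
Op 9: insert b.com -> 10.0.0.4 (expiry=24+9=33). clock=24
Op 10: insert e.com -> 10.0.0.2 (expiry=24+4=28). clock=24
Op 11: insert d.com -> 10.0.0.3 (expiry=24+2=26). clock=24
lookup b.com: present, ip=10.0.0.4 expiry=33 > clock=24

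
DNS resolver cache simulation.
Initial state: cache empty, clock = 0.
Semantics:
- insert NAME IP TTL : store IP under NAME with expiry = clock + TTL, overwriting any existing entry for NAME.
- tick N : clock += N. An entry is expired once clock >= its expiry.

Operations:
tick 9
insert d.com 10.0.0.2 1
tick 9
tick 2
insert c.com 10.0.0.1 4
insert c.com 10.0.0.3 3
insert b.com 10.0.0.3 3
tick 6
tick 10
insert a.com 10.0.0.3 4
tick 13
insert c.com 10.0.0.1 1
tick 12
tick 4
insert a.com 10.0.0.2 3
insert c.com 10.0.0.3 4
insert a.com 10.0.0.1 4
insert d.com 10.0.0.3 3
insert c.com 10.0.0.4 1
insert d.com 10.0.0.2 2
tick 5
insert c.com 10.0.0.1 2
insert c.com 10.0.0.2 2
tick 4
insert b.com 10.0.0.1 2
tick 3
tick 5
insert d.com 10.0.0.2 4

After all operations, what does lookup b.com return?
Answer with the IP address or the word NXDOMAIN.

Answer: NXDOMAIN

Derivation:
Op 1: tick 9 -> clock=9.
Op 2: insert d.com -> 10.0.0.2 (expiry=9+1=10). clock=9
Op 3: tick 9 -> clock=18. purged={d.com}
Op 4: tick 2 -> clock=20.
Op 5: insert c.com -> 10.0.0.1 (expiry=20+4=24). clock=20
Op 6: insert c.com -> 10.0.0.3 (expiry=20+3=23). clock=20
Op 7: insert b.com -> 10.0.0.3 (expiry=20+3=23). clock=20
Op 8: tick 6 -> clock=26. purged={b.com,c.com}
Op 9: tick 10 -> clock=36.
Op 10: insert a.com -> 10.0.0.3 (expiry=36+4=40). clock=36
Op 11: tick 13 -> clock=49. purged={a.com}
Op 12: insert c.com -> 10.0.0.1 (expiry=49+1=50). clock=49
Op 13: tick 12 -> clock=61. purged={c.com}
Op 14: tick 4 -> clock=65.
Op 15: insert a.com -> 10.0.0.2 (expiry=65+3=68). clock=65
Op 16: insert c.com -> 10.0.0.3 (expiry=65+4=69). clock=65
Op 17: insert a.com -> 10.0.0.1 (expiry=65+4=69). clock=65
Op 18: insert d.com -> 10.0.0.3 (expiry=65+3=68). clock=65
Op 19: insert c.com -> 10.0.0.4 (expiry=65+1=66). clock=65
Op 20: insert d.com -> 10.0.0.2 (expiry=65+2=67). clock=65
Op 21: tick 5 -> clock=70. purged={a.com,c.com,d.com}
Op 22: insert c.com -> 10.0.0.1 (expiry=70+2=72). clock=70
Op 23: insert c.com -> 10.0.0.2 (expiry=70+2=72). clock=70
Op 24: tick 4 -> clock=74. purged={c.com}
Op 25: insert b.com -> 10.0.0.1 (expiry=74+2=76). clock=74
Op 26: tick 3 -> clock=77. purged={b.com}
Op 27: tick 5 -> clock=82.
Op 28: insert d.com -> 10.0.0.2 (expiry=82+4=86). clock=82
lookup b.com: not in cache (expired or never inserted)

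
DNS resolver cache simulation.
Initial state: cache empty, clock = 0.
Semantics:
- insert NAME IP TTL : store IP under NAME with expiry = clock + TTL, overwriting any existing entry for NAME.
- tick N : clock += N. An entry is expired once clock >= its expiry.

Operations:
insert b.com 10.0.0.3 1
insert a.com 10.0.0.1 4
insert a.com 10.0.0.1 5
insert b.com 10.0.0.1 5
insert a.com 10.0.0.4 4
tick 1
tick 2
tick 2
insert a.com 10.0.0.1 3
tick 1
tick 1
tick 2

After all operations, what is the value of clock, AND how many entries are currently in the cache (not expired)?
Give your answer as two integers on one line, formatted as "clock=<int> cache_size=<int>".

Answer: clock=9 cache_size=0

Derivation:
Op 1: insert b.com -> 10.0.0.3 (expiry=0+1=1). clock=0
Op 2: insert a.com -> 10.0.0.1 (expiry=0+4=4). clock=0
Op 3: insert a.com -> 10.0.0.1 (expiry=0+5=5). clock=0
Op 4: insert b.com -> 10.0.0.1 (expiry=0+5=5). clock=0
Op 5: insert a.com -> 10.0.0.4 (expiry=0+4=4). clock=0
Op 6: tick 1 -> clock=1.
Op 7: tick 2 -> clock=3.
Op 8: tick 2 -> clock=5. purged={a.com,b.com}
Op 9: insert a.com -> 10.0.0.1 (expiry=5+3=8). clock=5
Op 10: tick 1 -> clock=6.
Op 11: tick 1 -> clock=7.
Op 12: tick 2 -> clock=9. purged={a.com}
Final clock = 9
Final cache (unexpired): {} -> size=0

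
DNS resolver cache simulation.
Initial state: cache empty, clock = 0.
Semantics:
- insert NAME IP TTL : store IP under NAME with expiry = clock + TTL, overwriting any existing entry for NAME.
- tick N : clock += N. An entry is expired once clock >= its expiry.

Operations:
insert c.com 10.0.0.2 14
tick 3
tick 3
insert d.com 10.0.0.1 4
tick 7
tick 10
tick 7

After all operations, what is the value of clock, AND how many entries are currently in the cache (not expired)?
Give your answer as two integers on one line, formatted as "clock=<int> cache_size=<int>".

Op 1: insert c.com -> 10.0.0.2 (expiry=0+14=14). clock=0
Op 2: tick 3 -> clock=3.
Op 3: tick 3 -> clock=6.
Op 4: insert d.com -> 10.0.0.1 (expiry=6+4=10). clock=6
Op 5: tick 7 -> clock=13. purged={d.com}
Op 6: tick 10 -> clock=23. purged={c.com}
Op 7: tick 7 -> clock=30.
Final clock = 30
Final cache (unexpired): {} -> size=0

Answer: clock=30 cache_size=0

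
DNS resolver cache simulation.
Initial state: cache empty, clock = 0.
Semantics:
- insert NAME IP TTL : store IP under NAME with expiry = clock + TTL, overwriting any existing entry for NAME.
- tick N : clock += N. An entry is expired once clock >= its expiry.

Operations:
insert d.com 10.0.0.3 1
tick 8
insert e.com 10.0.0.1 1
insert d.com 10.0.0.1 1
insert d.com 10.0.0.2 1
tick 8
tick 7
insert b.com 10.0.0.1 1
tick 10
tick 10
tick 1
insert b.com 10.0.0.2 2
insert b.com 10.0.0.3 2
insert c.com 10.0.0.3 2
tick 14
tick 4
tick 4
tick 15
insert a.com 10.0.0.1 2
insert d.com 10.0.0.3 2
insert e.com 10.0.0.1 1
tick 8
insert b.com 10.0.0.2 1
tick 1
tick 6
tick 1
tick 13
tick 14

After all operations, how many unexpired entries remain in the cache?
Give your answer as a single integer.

Op 1: insert d.com -> 10.0.0.3 (expiry=0+1=1). clock=0
Op 2: tick 8 -> clock=8. purged={d.com}
Op 3: insert e.com -> 10.0.0.1 (expiry=8+1=9). clock=8
Op 4: insert d.com -> 10.0.0.1 (expiry=8+1=9). clock=8
Op 5: insert d.com -> 10.0.0.2 (expiry=8+1=9). clock=8
Op 6: tick 8 -> clock=16. purged={d.com,e.com}
Op 7: tick 7 -> clock=23.
Op 8: insert b.com -> 10.0.0.1 (expiry=23+1=24). clock=23
Op 9: tick 10 -> clock=33. purged={b.com}
Op 10: tick 10 -> clock=43.
Op 11: tick 1 -> clock=44.
Op 12: insert b.com -> 10.0.0.2 (expiry=44+2=46). clock=44
Op 13: insert b.com -> 10.0.0.3 (expiry=44+2=46). clock=44
Op 14: insert c.com -> 10.0.0.3 (expiry=44+2=46). clock=44
Op 15: tick 14 -> clock=58. purged={b.com,c.com}
Op 16: tick 4 -> clock=62.
Op 17: tick 4 -> clock=66.
Op 18: tick 15 -> clock=81.
Op 19: insert a.com -> 10.0.0.1 (expiry=81+2=83). clock=81
Op 20: insert d.com -> 10.0.0.3 (expiry=81+2=83). clock=81
Op 21: insert e.com -> 10.0.0.1 (expiry=81+1=82). clock=81
Op 22: tick 8 -> clock=89. purged={a.com,d.com,e.com}
Op 23: insert b.com -> 10.0.0.2 (expiry=89+1=90). clock=89
Op 24: tick 1 -> clock=90. purged={b.com}
Op 25: tick 6 -> clock=96.
Op 26: tick 1 -> clock=97.
Op 27: tick 13 -> clock=110.
Op 28: tick 14 -> clock=124.
Final cache (unexpired): {} -> size=0

Answer: 0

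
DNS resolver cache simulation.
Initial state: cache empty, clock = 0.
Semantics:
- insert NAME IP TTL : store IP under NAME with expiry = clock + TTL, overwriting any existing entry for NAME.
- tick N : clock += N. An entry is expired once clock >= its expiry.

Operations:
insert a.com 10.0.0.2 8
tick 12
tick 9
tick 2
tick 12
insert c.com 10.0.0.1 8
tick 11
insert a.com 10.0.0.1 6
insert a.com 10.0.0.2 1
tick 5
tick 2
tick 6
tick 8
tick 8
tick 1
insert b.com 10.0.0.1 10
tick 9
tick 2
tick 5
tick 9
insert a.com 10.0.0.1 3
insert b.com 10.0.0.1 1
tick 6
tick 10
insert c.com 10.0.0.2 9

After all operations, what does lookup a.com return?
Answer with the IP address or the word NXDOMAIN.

Answer: NXDOMAIN

Derivation:
Op 1: insert a.com -> 10.0.0.2 (expiry=0+8=8). clock=0
Op 2: tick 12 -> clock=12. purged={a.com}
Op 3: tick 9 -> clock=21.
Op 4: tick 2 -> clock=23.
Op 5: tick 12 -> clock=35.
Op 6: insert c.com -> 10.0.0.1 (expiry=35+8=43). clock=35
Op 7: tick 11 -> clock=46. purged={c.com}
Op 8: insert a.com -> 10.0.0.1 (expiry=46+6=52). clock=46
Op 9: insert a.com -> 10.0.0.2 (expiry=46+1=47). clock=46
Op 10: tick 5 -> clock=51. purged={a.com}
Op 11: tick 2 -> clock=53.
Op 12: tick 6 -> clock=59.
Op 13: tick 8 -> clock=67.
Op 14: tick 8 -> clock=75.
Op 15: tick 1 -> clock=76.
Op 16: insert b.com -> 10.0.0.1 (expiry=76+10=86). clock=76
Op 17: tick 9 -> clock=85.
Op 18: tick 2 -> clock=87. purged={b.com}
Op 19: tick 5 -> clock=92.
Op 20: tick 9 -> clock=101.
Op 21: insert a.com -> 10.0.0.1 (expiry=101+3=104). clock=101
Op 22: insert b.com -> 10.0.0.1 (expiry=101+1=102). clock=101
Op 23: tick 6 -> clock=107. purged={a.com,b.com}
Op 24: tick 10 -> clock=117.
Op 25: insert c.com -> 10.0.0.2 (expiry=117+9=126). clock=117
lookup a.com: not in cache (expired or never inserted)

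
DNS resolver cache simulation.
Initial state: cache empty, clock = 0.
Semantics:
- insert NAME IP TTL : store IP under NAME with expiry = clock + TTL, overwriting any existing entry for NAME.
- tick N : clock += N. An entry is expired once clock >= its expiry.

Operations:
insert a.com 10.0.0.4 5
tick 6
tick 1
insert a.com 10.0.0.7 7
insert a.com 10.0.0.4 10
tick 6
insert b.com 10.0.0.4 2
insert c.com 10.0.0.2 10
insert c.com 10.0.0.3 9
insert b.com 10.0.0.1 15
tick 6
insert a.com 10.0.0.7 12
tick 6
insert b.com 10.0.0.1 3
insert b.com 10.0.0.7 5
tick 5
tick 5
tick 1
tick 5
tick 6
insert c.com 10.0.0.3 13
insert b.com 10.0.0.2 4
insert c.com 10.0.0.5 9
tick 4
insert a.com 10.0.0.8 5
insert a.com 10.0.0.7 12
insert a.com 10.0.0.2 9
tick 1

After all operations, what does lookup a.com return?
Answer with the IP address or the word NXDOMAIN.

Answer: 10.0.0.2

Derivation:
Op 1: insert a.com -> 10.0.0.4 (expiry=0+5=5). clock=0
Op 2: tick 6 -> clock=6. purged={a.com}
Op 3: tick 1 -> clock=7.
Op 4: insert a.com -> 10.0.0.7 (expiry=7+7=14). clock=7
Op 5: insert a.com -> 10.0.0.4 (expiry=7+10=17). clock=7
Op 6: tick 6 -> clock=13.
Op 7: insert b.com -> 10.0.0.4 (expiry=13+2=15). clock=13
Op 8: insert c.com -> 10.0.0.2 (expiry=13+10=23). clock=13
Op 9: insert c.com -> 10.0.0.3 (expiry=13+9=22). clock=13
Op 10: insert b.com -> 10.0.0.1 (expiry=13+15=28). clock=13
Op 11: tick 6 -> clock=19. purged={a.com}
Op 12: insert a.com -> 10.0.0.7 (expiry=19+12=31). clock=19
Op 13: tick 6 -> clock=25. purged={c.com}
Op 14: insert b.com -> 10.0.0.1 (expiry=25+3=28). clock=25
Op 15: insert b.com -> 10.0.0.7 (expiry=25+5=30). clock=25
Op 16: tick 5 -> clock=30. purged={b.com}
Op 17: tick 5 -> clock=35. purged={a.com}
Op 18: tick 1 -> clock=36.
Op 19: tick 5 -> clock=41.
Op 20: tick 6 -> clock=47.
Op 21: insert c.com -> 10.0.0.3 (expiry=47+13=60). clock=47
Op 22: insert b.com -> 10.0.0.2 (expiry=47+4=51). clock=47
Op 23: insert c.com -> 10.0.0.5 (expiry=47+9=56). clock=47
Op 24: tick 4 -> clock=51. purged={b.com}
Op 25: insert a.com -> 10.0.0.8 (expiry=51+5=56). clock=51
Op 26: insert a.com -> 10.0.0.7 (expiry=51+12=63). clock=51
Op 27: insert a.com -> 10.0.0.2 (expiry=51+9=60). clock=51
Op 28: tick 1 -> clock=52.
lookup a.com: present, ip=10.0.0.2 expiry=60 > clock=52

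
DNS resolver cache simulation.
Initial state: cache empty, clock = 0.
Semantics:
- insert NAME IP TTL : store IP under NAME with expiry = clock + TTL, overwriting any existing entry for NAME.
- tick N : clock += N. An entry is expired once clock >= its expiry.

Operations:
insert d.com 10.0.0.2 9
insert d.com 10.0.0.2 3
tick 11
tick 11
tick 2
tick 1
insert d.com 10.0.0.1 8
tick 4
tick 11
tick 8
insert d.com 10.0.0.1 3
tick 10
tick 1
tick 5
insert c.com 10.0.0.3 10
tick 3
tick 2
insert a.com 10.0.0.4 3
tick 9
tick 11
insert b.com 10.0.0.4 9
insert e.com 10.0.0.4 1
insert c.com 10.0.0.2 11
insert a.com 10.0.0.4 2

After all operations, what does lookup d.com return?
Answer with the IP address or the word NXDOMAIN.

Op 1: insert d.com -> 10.0.0.2 (expiry=0+9=9). clock=0
Op 2: insert d.com -> 10.0.0.2 (expiry=0+3=3). clock=0
Op 3: tick 11 -> clock=11. purged={d.com}
Op 4: tick 11 -> clock=22.
Op 5: tick 2 -> clock=24.
Op 6: tick 1 -> clock=25.
Op 7: insert d.com -> 10.0.0.1 (expiry=25+8=33). clock=25
Op 8: tick 4 -> clock=29.
Op 9: tick 11 -> clock=40. purged={d.com}
Op 10: tick 8 -> clock=48.
Op 11: insert d.com -> 10.0.0.1 (expiry=48+3=51). clock=48
Op 12: tick 10 -> clock=58. purged={d.com}
Op 13: tick 1 -> clock=59.
Op 14: tick 5 -> clock=64.
Op 15: insert c.com -> 10.0.0.3 (expiry=64+10=74). clock=64
Op 16: tick 3 -> clock=67.
Op 17: tick 2 -> clock=69.
Op 18: insert a.com -> 10.0.0.4 (expiry=69+3=72). clock=69
Op 19: tick 9 -> clock=78. purged={a.com,c.com}
Op 20: tick 11 -> clock=89.
Op 21: insert b.com -> 10.0.0.4 (expiry=89+9=98). clock=89
Op 22: insert e.com -> 10.0.0.4 (expiry=89+1=90). clock=89
Op 23: insert c.com -> 10.0.0.2 (expiry=89+11=100). clock=89
Op 24: insert a.com -> 10.0.0.4 (expiry=89+2=91). clock=89
lookup d.com: not in cache (expired or never inserted)

Answer: NXDOMAIN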